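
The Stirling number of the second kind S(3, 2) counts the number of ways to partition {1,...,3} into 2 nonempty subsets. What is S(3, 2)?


Using the explicit formula S(n,k) = (1/k!) sum_{j=0}^{k} (-1)^(k-j) C(k,j) j^n:
S(3, 2) = 3
Equivalently, S(n,k) is n! times the coefficient of x^n in the EGF (e^x - 1)^k / k!.

3


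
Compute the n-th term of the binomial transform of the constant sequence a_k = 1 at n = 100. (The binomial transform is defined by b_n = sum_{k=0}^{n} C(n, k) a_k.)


With a_k = 1 for all k, b_n = sum_{k=0}^{n} C(n, k) = 2^n by the binomial theorem.
For n = 100: 2^100 = 1267650600228229401496703205376.

1267650600228229401496703205376


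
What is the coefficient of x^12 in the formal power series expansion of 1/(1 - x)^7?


The negative binomial / multiset identity is
1/(1 - x)^r = sum_{k>=0} C(k + r - 1, r - 1) x^k.
Here r = 7 and k = 12, so the coefficient is
C(12 + 6, 6) = C(18, 6)
= 18564

18564


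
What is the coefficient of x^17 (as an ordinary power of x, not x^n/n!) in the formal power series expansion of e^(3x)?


The exponential series is e^y = sum_{k>=0} y^k / k!. Substituting y = 3x gives
e^(3x) = sum_{k>=0} 3^k x^k / k!.
So the coefficient of x^n is a^n/n! with a = 3, n = 17:
3^17 / 17! = 129140163/355687428096000 = 177147/487911424000

177147/487911424000


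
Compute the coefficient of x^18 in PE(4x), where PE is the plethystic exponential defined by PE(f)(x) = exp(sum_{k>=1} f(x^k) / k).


With f(x) = 4x, the exponent is sum_{k>=1} 4 x^k / k = 4 * (-ln(1 - x)). Exponentiating:
PE(4x) = exp(-4 ln(1 - x)) = 1/(1 - x)^4.
By the negative binomial expansion, [x^n] 1/(1 - x)^4 = C(n + 3, 3).
For n = 18: C(21, 3) = 1330.

1330


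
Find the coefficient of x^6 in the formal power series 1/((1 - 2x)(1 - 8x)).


By partial fractions or Cauchy convolution:
The coefficient equals sum_{k=0}^{6} 2^k * 8^(6-k).
= 349504

349504


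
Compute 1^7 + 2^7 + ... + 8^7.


This power sum has a closed form given by Faulhaber's formula
sum_{k=1}^{m} k^p = (1 / (p + 1)) * sum_{j=0}^{p} C(p + 1, j) B_j m^(p + 1 - j),
but for small m direct computation is fastest:
1 + 128 + 2187 + 16384 + 78125 + 279936 + 823543 + 2097152 = 3297456.

3297456


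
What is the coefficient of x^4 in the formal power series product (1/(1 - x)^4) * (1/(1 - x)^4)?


Combine the factors: (1/(1 - x)^4) * (1/(1 - x)^4) = 1/(1 - x)^8.
Then use 1/(1 - x)^r = sum_{k>=0} C(k + r - 1, r - 1) x^k with r = 8 and k = 4:
C(11, 7) = 330.

330


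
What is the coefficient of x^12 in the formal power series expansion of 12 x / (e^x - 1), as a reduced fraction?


The exponential generating function for Bernoulli numbers is
x / (e^x - 1) = sum_{k>=0} B_k x^k / k!.
So the coefficient of x^12 in 12 x / (e^x - 1) is 12 B_12 / 12!.
Computing: B_12 = -691/2730, 12! = 479001600, giving
12 * -691/2730 / 479001600 = -691/108972864000.

-691/108972864000


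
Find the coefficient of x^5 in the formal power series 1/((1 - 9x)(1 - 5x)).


By partial fractions or Cauchy convolution:
The coefficient equals sum_{k=0}^{5} 9^k * 5^(5-k).
= 128954

128954


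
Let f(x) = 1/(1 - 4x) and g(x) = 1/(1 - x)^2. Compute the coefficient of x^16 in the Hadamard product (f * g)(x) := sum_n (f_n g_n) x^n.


f has coefficients f_k = 4^k. For g = 1/(1 - x)^2 the coefficient is g_k = C(k + 1, 1) = k + 1. The Hadamard coefficient is (f * g)_k = 4^k * (k + 1).
For k = 16: 4^16 * 17 = 4294967296 * 17 = 73014444032.

73014444032


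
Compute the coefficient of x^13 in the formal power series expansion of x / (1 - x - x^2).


Let f(x) = sum_{k>=0} a_k x^k. Multiplying f(x) * (1 - x - x^2) = x and matching coefficients gives a_0 = 0, a_1 = 1, and a_k = a_{k-1} + a_{k-2} for k >= 2. These are the Fibonacci numbers F_k.
Iterating from F_0 = 0, F_1 = 1:
F_0=0, F_1=1, F_2=1, F_3=2, F_4=3, F_5=5, F_6=8, F_7=13, F_8=21, F_9=34, ...
F_13 = 233.

233


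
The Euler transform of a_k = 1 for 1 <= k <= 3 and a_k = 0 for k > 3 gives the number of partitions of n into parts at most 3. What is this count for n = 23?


Partitions of 23 into parts at most 3:
Using generating function (1-x)^(-1)(1-x^2)^(-1)(1-x^3)^(-1),
the coefficient of x^23 = 56

56


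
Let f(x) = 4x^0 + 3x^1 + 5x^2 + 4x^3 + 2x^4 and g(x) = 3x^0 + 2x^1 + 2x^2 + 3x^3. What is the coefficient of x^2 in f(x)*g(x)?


Cauchy product at x^2:
4*2 + 3*2 + 5*3
= 29

29


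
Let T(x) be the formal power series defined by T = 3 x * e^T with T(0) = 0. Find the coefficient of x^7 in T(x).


Apply the Lagrange inversion formula: if T = 3 x * phi(T) with phi(t) = e^t, then
[x^n] T = 3^n * (1/n) [t^(n-1)] phi(t)^n = 3^n * (1/n) [t^(n-1)] e^(n t) = 3^n * (1/n) * n^(n-1) / (n-1)! = 3^n * n^(n-1) / n!.
When c = 1 this is the Cayley count of rooted labeled trees on n vertices, divided by n!.
For n = 7: 3^7 * 7^6 / 7! = 2187 * 117649/5040 = 4084101/80.

4084101/80


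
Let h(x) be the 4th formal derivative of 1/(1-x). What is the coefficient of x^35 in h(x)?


Differentiating 4 times: d^4/dx^4 [1/(1-x)] = 4!/(1-x)^5.
The expansion 1/(1-x)^5 = sum_{k>=0} C(k+4, 4) x^k, so the coefficient of x^n in 4!/(1-x)^5 is 4! * C(n+4, 4).
For n = 35: 24 * C(39, 4) = 24 * 82251 = 1974024

1974024


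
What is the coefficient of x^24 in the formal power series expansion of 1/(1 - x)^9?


The negative binomial / multiset identity is
1/(1 - x)^r = sum_{k>=0} C(k + r - 1, r - 1) x^k.
Here r = 9 and k = 24, so the coefficient is
C(24 + 8, 8) = C(32, 8)
= 10518300

10518300


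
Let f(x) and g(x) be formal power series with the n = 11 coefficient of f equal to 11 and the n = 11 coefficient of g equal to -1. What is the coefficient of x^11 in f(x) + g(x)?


Addition of formal power series is termwise.
The coefficient of x^11 in f + g = 11 + -1
= 10

10


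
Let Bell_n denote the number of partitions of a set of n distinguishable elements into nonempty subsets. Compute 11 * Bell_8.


Bell_8 can be computed from the Bell triangle or from Dobinski's identity Bell_n = (1/e) * sum_{k>=0} k^n / k!.
Computing Bell_8 = 4140.
Then 11 * 4140 = 45540.

45540


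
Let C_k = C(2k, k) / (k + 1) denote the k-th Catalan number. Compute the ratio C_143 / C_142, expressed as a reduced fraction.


Using C_k = (2k)! / (k! (k+1)!), the ratio C_{k+1}/C_k simplifies to
C_{k+1}/C_k = [(2k+2)! / ((k+1)! (k+2)!)] * [k! (k+1)! / (2k)!]
 = (2k+2)(2k+1) / ((k+1)(k+2)) = 2(2k+1) / (k+2).
For k = 142: 2(2*142 + 1) / (142 + 2) = 570/144 = 95/24.

95/24


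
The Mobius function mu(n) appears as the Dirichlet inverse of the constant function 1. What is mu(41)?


41 = 41 (all distinct primes).
mu(41) = (-1)^1 = -1

-1


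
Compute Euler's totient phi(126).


phi(n) counts integers in [1, n] coprime to n. Using the multiplicative formula phi(n) = n * prod_{p | n} (1 - 1/p):
126 = 2 * 3^2 * 7, so
phi(126) = 126 * (1 - 1/2) * (1 - 1/3) * (1 - 1/7) = 36.

36


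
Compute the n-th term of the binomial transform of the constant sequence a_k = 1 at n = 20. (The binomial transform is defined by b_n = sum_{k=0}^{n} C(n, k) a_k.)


With a_k = 1 for all k, b_n = sum_{k=0}^{n} C(n, k) = 2^n by the binomial theorem.
For n = 20: 2^20 = 1048576.

1048576


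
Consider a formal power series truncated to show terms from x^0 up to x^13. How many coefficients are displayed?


From x^0 to x^13 inclusive, the count is 13 - 0 + 1 = 14.

14


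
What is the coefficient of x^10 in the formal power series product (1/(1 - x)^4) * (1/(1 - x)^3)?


Combine the factors: (1/(1 - x)^4) * (1/(1 - x)^3) = 1/(1 - x)^7.
Then use 1/(1 - x)^r = sum_{k>=0} C(k + r - 1, r - 1) x^k with r = 7 and k = 10:
C(16, 6) = 8008.

8008


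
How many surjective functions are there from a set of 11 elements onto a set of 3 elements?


By inclusion-exclusion on which target elements are missed, the number of surjections from an n-set onto a k-set is
surj(n, k) = sum_{j=0}^{k} (-1)^j C(k, j) (k - j)^n.
Equivalently surj(n, k) = k! * S(n, k), where S(n, k) is the Stirling number of the second kind.
For n = 11, k = 3:
S(11, 3) = 28501, so
surj = 3! * 28501 = 6 * 28501 = 171006.

171006


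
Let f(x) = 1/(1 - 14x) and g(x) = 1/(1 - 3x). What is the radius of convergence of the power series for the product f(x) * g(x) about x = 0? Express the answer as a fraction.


The radius of 1/(1 - 14x) is 1/14 (nearest singularity at x = 1/14), and the radius of 1/(1 - 3x) is 1/3.
The product f(x)*g(x) = 1/((1 - 14x)(1 - 3x)) has singularities at both 1/14 and 1/3, so its radius of convergence is the distance to the nearest one:
min(1/14, 1/3) = 1/14.

1/14


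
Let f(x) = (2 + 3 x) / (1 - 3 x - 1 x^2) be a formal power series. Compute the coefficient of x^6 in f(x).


Write f(x) = sum_{k>=0} a_k x^k. Multiplying both sides by 1 - 3 x - 1 x^2 gives
(1 - 3 x - 1 x^2) sum_{k>=0} a_k x^k = 2 + 3 x.
Matching coefficients:
 x^0: a_0 = 2
 x^1: a_1 - 3 a_0 = 3  =>  a_1 = 3*2 + 3 = 9
 x^k (k >= 2): a_k = 3 a_{k-1} + 1 a_{k-2}.
Iterating: a_2 = 29, a_3 = 96, a_4 = 317, a_5 = 1047, a_6 = 3458.
So the coefficient of x^6 is 3458.

3458


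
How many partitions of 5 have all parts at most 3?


Using the generating function (1-x)^(-1)(1-x^2)^(-1)(1-x^3)^(-1),
the coefficient of x^5 counts these restricted partitions.
Result = 5

5


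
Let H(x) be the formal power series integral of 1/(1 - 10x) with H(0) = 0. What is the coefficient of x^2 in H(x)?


1/(1 - 10x) = sum_{k>=0} 10^k x^k. Integrating termwise with H(0) = 0:
H(x) = sum_{k>=0} 10^k x^(k+1) / (k+1) = sum_{m>=1} 10^(m-1) x^m / m.
For m = 2: 10^1/2 = 10/2 = 5.

5


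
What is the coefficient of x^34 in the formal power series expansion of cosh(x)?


The Maclaurin series is cosh(t) = sum_{m>=0} t^(2m) / (2m)!, so substituting t = x, only even powers of x are nonzero, with coefficient of x^(2m) equal to 1 / (2m)!.
For x^34 the coefficient is 1/34! = 1/295232799039604140847618609643520000000 = 1/295232799039604140847618609643520000000.

1/295232799039604140847618609643520000000


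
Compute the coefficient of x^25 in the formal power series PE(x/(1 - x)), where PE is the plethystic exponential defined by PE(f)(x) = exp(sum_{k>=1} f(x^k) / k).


For f(x) = x/(1 - x) we have
sum_{k>=1} f(x^k) / k = sum_{k>=1} (1/k) * x^k / (1 - x^k) = sum_{k, m >= 1} x^(k m) / k,
which after exponentiating simplifies to
PE(x/(1 - x)) = prod_{k>=1} 1 / (1 - x^k).
This is the generating function for the partition function p(n), so the coefficient of x^25 is p(25).
Computing p(25) by dynamic programming over parts 1, 2, ..., 25: p(25) = 1958.

1958


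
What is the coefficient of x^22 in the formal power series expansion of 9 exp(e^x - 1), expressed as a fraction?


exp(e^x - 1) is the exponential generating function for the Bell numbers Bell_k: exp(e^x - 1) = sum_{k>=0} Bell_k x^k / k!.
So the coefficient of x^22 in 9 exp(e^x - 1) is 9 Bell_22 / 22!.
Computing: Bell_22 = 4506715738447323 and 22! = 1124000727777607680000, giving
9 * 4506715738447323/1124000727777607680000 = 88366975263673/2448803328491520000.

88366975263673/2448803328491520000


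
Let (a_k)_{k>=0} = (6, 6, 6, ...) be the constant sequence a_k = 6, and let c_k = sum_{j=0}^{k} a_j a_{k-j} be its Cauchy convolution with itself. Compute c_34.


Since a_j = 6 for all j >= 0, the convolution sum becomes
c_k = sum_{j=0}^{k} 6 * 6 = 36 * (k + 1).
Equivalently, the generating function of (a_k) is 6/(1 - x) and its square is 36/(1 - x)^2 = sum_{k>=0} 36(k + 1) x^k.
For k = 34: 36 * 35 = 1260.

1260


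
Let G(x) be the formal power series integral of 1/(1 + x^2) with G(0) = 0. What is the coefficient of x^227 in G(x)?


1/(1 + x^2) = sum_{j>=0} (-1)^j x^(2j). Integrating termwise with G(0) = 0:
G(x) = sum_{j>=0} (-1)^j x^(2j+1) / (2j+1) = arctan(x).
Only odd powers are nonzero. For x^227 write 227 = 2*113 + 1, giving
(-1)^113 / 227 = -1/227 = -1/227.

-1/227


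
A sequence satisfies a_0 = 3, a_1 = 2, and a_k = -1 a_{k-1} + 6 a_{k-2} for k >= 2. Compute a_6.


The characteristic equation is t^2 + 1 t - 6 = 0, with roots r_1 = 2 and r_2 = -3 (so c_1 = r_1 + r_2, c_2 = -r_1 r_2 as required).
One can use the closed form a_n = A r_1^n + B r_2^n, but direct iteration is more reliable:
a_0 = 3, a_1 = 2, a_2 = 16, a_3 = -4, a_4 = 100, a_5 = -124, a_6 = 724.
So a_6 = 724.

724


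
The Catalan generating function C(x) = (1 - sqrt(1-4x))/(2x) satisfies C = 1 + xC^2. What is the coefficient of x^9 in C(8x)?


Substituting x -> 8x scales the n-th coefficient by 8^n, so [x^9] C(8x) = 8^9 * C_9.
C_9 = C(2*9, 9)/(10) = 48620/10 = 4862.
So 8^9 * 4862 = 134217728 * 4862 = 652566593536.

652566593536


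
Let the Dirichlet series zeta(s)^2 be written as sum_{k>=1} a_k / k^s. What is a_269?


The Dirichlet convolution of the constant function 1 with itself gives (1 * 1)(k) = sum_{d | k} 1 = d(k), the number of positive divisors of k.
Since zeta(s) = sum_{k>=1} 1/k^s, we have zeta(s)^2 = sum_{k>=1} d(k)/k^s, so a_k = d(k).
For k = 269: the divisors are 1, 269.
Count = 2.

2


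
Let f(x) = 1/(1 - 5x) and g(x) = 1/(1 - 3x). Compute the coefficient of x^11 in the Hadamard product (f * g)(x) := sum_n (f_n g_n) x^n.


f has coefficients f_k = 5^k and g has coefficients g_k = 3^k, so the Hadamard product has coefficient (f*g)_k = 5^k * 3^k = 15^k.
For k = 11: 15^11 = 8649755859375.

8649755859375


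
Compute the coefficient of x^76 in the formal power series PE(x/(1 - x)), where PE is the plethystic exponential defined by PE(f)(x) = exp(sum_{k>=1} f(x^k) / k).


For f(x) = x/(1 - x) we have
sum_{k>=1} f(x^k) / k = sum_{k>=1} (1/k) * x^k / (1 - x^k) = sum_{k, m >= 1} x^(k m) / k,
which after exponentiating simplifies to
PE(x/(1 - x)) = prod_{k>=1} 1 / (1 - x^k).
This is the generating function for the partition function p(n), so the coefficient of x^76 is p(76).
Computing p(76) by dynamic programming over parts 1, 2, ..., 76: p(76) = 9289091.

9289091


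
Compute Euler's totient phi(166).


phi(n) counts integers in [1, n] coprime to n. Using the multiplicative formula phi(n) = n * prod_{p | n} (1 - 1/p):
166 = 2 * 83, so
phi(166) = 166 * (1 - 1/2) * (1 - 1/83) = 82.

82


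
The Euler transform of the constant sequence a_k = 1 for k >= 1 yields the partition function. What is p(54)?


The Euler transform converts the sequence a_k = 1 into the number of integer partitions.
Using the recurrence or dynamic programming:
p(54) = 386155

386155


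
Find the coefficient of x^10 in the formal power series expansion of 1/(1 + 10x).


Write 1/(1 + c x) = 1/(1 - (-c) x) and apply the geometric-series identity
1/(1 - y) = sum_{k>=0} y^k to get 1/(1 + c x) = sum_{k>=0} (-c)^k x^k.
So the coefficient of x^k is (-c)^k = (-1)^k * c^k.
Here c = 10 and k = 10:
(-10)^10 = 1 * 10000000000 = 10000000000

10000000000


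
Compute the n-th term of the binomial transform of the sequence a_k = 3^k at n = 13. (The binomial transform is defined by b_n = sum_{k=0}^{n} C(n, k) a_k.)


With a_k = 3^k, b_n = sum_{k=0}^{n} C(n, k) 3^k = (1 + 3)^n by the binomial theorem.
For n = 13: (1 + 3)^13 = 4^13 = 67108864.

67108864


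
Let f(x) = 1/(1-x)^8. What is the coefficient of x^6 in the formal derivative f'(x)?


Differentiate: d/dx [ 1/(1-x)^r ] = r / (1-x)^(r+1).
Here r = 8, so f'(x) = 8 / (1-x)^9.
The expansion of 1/(1-x)^(r+1) has coefficient of x^n equal to C(n+r, r).
So the coefficient of x^6 in f'(x) is
8 * C(14, 8) = 8 * 3003 = 24024

24024


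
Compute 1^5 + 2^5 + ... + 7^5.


This power sum has a closed form given by Faulhaber's formula
sum_{k=1}^{m} k^p = (1 / (p + 1)) * sum_{j=0}^{p} C(p + 1, j) B_j m^(p + 1 - j),
but for small m direct computation is fastest:
1 + 32 + 243 + 1024 + 3125 + 7776 + 16807 = 29008.

29008


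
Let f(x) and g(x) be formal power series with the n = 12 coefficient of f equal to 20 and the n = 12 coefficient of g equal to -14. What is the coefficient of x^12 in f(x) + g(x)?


Addition of formal power series is termwise.
The coefficient of x^12 in f + g = 20 + -14
= 6

6


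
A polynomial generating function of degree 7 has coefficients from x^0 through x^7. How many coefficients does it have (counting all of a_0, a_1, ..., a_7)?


A polynomial of degree 7 takes the form a_0 + a_1 x + ... + a_7 x^7.
The number of coefficients is 7 + 1 = 8.

8


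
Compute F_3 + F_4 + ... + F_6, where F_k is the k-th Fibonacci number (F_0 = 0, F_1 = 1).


Use the identity sum_{k=0}^{N} F_k = F_{N+2} - 1 (which follows from F_{k+2} - F_{k+1} = F_k). Then
sum_{k=3}^{6} F_k = (F_{8} - 1) - (F_{4} - 1) = F_{8} - F_{4}.
Computing: F_{8} = 21, F_{4} = 3, so
Sum = 21 - 3 = 18.

18


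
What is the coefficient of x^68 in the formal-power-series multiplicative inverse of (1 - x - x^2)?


Let the inverse be f(x) = sum_{k>=0} a_k x^k. From f(x) * (1 - x - x^2) = 1 and matching coefficients:
 x^0: a_0 = 1.
 x^1: a_1 - a_0 = 0, so a_1 = 1.
 x^k (k >= 2): a_k - a_{k-1} - a_{k-2} = 0, i.e. a_k = a_{k-1} + a_{k-2}.
This is the Fibonacci-type recurrence shifted so that a_0 = a_1 = 1.
Iterating: a_0=1, a_1=1, a_2=2, a_3=3, a_4=5, a_5=8, a_6=13, a_7=21, a_8=34, a_9=55, ...
a_68 = 117669030460994.

117669030460994


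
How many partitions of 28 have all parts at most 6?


Using the generating function (1-x)^(-1)(1-x^2)^(-1)...(1-x^6)^(-1),
the coefficient of x^28 counts these restricted partitions.
Result = 931

931


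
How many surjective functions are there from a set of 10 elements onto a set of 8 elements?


By inclusion-exclusion on which target elements are missed, the number of surjections from an n-set onto a k-set is
surj(n, k) = sum_{j=0}^{k} (-1)^j C(k, j) (k - j)^n.
Equivalently surj(n, k) = k! * S(n, k), where S(n, k) is the Stirling number of the second kind.
For n = 10, k = 8:
S(10, 8) = 750, so
surj = 8! * 750 = 40320 * 750 = 30240000.

30240000


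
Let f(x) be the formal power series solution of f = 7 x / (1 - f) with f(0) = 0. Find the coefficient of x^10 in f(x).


Apply Lagrange inversion: f = 7 x * phi(f) with phi(t) = 1/(1 - t), so
[x^n] f = 7^n * (1/n) [t^(n-1)] phi(t)^n = 7^n * (1/n) [t^(n-1)] (1 - t)^(-n) = 7^n * (1/n) C(2n - 2, n - 1) = 7^n * C_{n-1}.
For n = 10: C_9 = C(18, 9) / 10 = 48620/10 = 4862.
With the 7^10 = 282475249 factor, the coefficient is 282475249 * 4862 = 1373394660638.

1373394660638


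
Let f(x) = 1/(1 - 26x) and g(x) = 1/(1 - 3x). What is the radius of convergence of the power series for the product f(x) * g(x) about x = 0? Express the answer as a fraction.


The radius of 1/(1 - 26x) is 1/26 (nearest singularity at x = 1/26), and the radius of 1/(1 - 3x) is 1/3.
The product f(x)*g(x) = 1/((1 - 26x)(1 - 3x)) has singularities at both 1/26 and 1/3, so its radius of convergence is the distance to the nearest one:
min(1/26, 1/3) = 1/26.

1/26


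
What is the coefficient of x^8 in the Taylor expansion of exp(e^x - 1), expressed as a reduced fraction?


exp(e^x - 1) = sum_{k>=0} Bell_k x^k / k!, where Bell_k is the k-th Bell number.
So the coefficient of x^8 is Bell_8 / 8!.
Computing: Bell_8 = 4140 and 8! = 40320, giving
4140/40320 = 23/224.

23/224


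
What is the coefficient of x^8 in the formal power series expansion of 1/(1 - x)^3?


The expansion 1/(1 - x)^r = sum_{k>=0} C(k + r - 1, r - 1) x^k follows from the multiset / negative-binomial theorem (or from repeated differentiation of the geometric series).
For r = 3 and k = 8:
C(10, 2) = 3628800 / (2 * 40320) = 45.

45


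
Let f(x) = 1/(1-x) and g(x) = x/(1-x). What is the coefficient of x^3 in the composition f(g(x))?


First simplify the composition: f(g(x)) = 1/(1 - x/(1-x)) = (1-x)/((1-x) - x) = (1-x)/(1-2x).
Now extract the coefficient. Write (1-x)/(1-2x) = 1/(1-2x) - x/(1-2x).
The coefficient of x^n in 1/(1-2x) is 2^n, and in x/(1-2x) is 2^(n-1) (for n >= 1).
So the coefficient of x^3 is 2^3 - 2^2 = 8 - 4 = 4.

4


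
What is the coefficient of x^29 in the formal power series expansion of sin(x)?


The Maclaurin series is sin(t) = sum_{k>=0} (-1)^k t^(2k+1) / (2k+1)!, so substituting t = x, only odd powers of x are nonzero, with coefficient of x^(2k+1) equal to (-1)^k / (2k+1)!.
Write 29 = 2*14 + 1, giving the coefficient (-1)^14 / 29! = 1/8841761993739701954543616000000 = 1/8841761993739701954543616000000.

1/8841761993739701954543616000000


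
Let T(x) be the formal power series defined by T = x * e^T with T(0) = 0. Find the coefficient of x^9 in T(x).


Apply the Lagrange inversion formula: if T = x * phi(T) with phi(t) = e^t, then
[x^n] T = (1/n) [t^(n-1)] phi(t)^n = (1/n) [t^(n-1)] e^(n t) = (1/n) * n^(n-1) / (n-1)! = n^(n-1) / n!.
When c = 1 this is the Cayley count of rooted labeled trees on n vertices, divided by n!.
For n = 9: 9^8 / 9! = 43046721/362880 = 531441/4480.

531441/4480


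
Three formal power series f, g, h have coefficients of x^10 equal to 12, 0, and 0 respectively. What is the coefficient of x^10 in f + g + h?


Series addition is componentwise:
12 + 0 + 0
= 12

12


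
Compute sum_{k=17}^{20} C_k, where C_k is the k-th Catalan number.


C_17 through C_20: 129644790, 477638700, 1767263190, 6564120420
Sum = 129644790 + 477638700 + 1767263190 + 6564120420
= 8938667100

8938667100


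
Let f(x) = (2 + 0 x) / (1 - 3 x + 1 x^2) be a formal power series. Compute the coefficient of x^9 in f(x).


Write f(x) = sum_{k>=0} a_k x^k. Multiplying both sides by 1 - 3 x + 1 x^2 gives
(1 - 3 x + 1 x^2) sum_{k>=0} a_k x^k = 2 + 0 x.
Matching coefficients:
 x^0: a_0 = 2
 x^1: a_1 - 3 a_0 = 0  =>  a_1 = 3*2 + 0 = 6
 x^k (k >= 2): a_k = 3 a_{k-1} - 1 a_{k-2}.
Iterating: a_2 = 16, a_3 = 42, a_4 = 110, a_5 = 288, a_6 = 754, a_7 = 1974, a_8 = 5168, a_9 = 13530.
So the coefficient of x^9 is 13530.

13530


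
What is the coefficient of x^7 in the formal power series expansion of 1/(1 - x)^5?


The expansion 1/(1 - x)^r = sum_{k>=0} C(k + r - 1, r - 1) x^k follows from the multiset / negative-binomial theorem (or from repeated differentiation of the geometric series).
For r = 5 and k = 7:
C(11, 4) = 39916800 / (24 * 5040) = 330.

330


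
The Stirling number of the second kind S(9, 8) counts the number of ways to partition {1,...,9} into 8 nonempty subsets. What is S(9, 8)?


Using the explicit formula S(n,k) = (1/k!) sum_{j=0}^{k} (-1)^(k-j) C(k,j) j^n:
S(9, 8) = 36
Equivalently, S(n,k) is n! times the coefficient of x^n in the EGF (e^x - 1)^k / k!.

36


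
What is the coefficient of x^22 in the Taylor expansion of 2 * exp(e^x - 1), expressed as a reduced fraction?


exp(e^x - 1) = sum_{k>=0} Bell_k x^k / k!, where Bell_k is the k-th Bell number.
So the coefficient of x^22 is 2 * Bell_22 / 22!.
Computing: Bell_22 = 4506715738447323 and 22! = 1124000727777607680000, giving
2 * 4506715738447323/1124000727777607680000 = 88366975263673/11019614978211840000.

88366975263673/11019614978211840000


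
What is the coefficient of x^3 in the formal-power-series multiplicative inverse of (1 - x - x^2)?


Let the inverse be f(x) = sum_{k>=0} a_k x^k. From f(x) * (1 - x - x^2) = 1 and matching coefficients:
 x^0: a_0 = 1.
 x^1: a_1 - a_0 = 0, so a_1 = 1.
 x^k (k >= 2): a_k - a_{k-1} - a_{k-2} = 0, i.e. a_k = a_{k-1} + a_{k-2}.
This is the Fibonacci-type recurrence shifted so that a_0 = a_1 = 1.
Iterating: a_0=1, a_1=1, a_2=2, a_3=3
a_3 = 3.

3


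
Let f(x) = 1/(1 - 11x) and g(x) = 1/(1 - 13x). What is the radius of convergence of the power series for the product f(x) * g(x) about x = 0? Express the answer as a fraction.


The radius of 1/(1 - 11x) is 1/11 (nearest singularity at x = 1/11), and the radius of 1/(1 - 13x) is 1/13.
The product f(x)*g(x) = 1/((1 - 11x)(1 - 13x)) has singularities at both 1/11 and 1/13, so its radius of convergence is the distance to the nearest one:
min(1/11, 1/13) = 1/13.

1/13


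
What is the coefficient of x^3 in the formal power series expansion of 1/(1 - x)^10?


The negative binomial / multiset identity is
1/(1 - x)^r = sum_{k>=0} C(k + r - 1, r - 1) x^k.
Here r = 10 and k = 3, so the coefficient is
C(3 + 9, 9) = C(12, 9)
= 220

220


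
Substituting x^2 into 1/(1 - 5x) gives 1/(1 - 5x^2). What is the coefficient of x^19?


Since 1/(1 - 5x^2) only has even powers of x,
the coefficient of x^19 (odd) is 0.

0


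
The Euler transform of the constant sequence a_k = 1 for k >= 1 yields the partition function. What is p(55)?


The Euler transform converts the sequence a_k = 1 into the number of integer partitions.
Using the recurrence or dynamic programming:
p(55) = 451276

451276


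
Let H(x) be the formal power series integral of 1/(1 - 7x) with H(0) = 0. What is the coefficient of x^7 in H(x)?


1/(1 - 7x) = sum_{k>=0} 7^k x^k. Integrating termwise with H(0) = 0:
H(x) = sum_{k>=0} 7^k x^(k+1) / (k+1) = sum_{m>=1} 7^(m-1) x^m / m.
For m = 7: 7^6/7 = 117649/7 = 16807.

16807


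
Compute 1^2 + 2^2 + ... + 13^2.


This power sum has a closed form given by Faulhaber's formula
sum_{k=1}^{m} k^p = (1 / (p + 1)) * sum_{j=0}^{p} C(p + 1, j) B_j m^(p + 1 - j),
but for small m direct computation is fastest:
1 + 4 + 9 + 16 + 25 + 36 + 49 + 64 + 81 + 100 + 121 + 144 + 169 = 819.

819


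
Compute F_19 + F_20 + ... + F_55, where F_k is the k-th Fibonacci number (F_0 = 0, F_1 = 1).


Use the identity sum_{k=0}^{N} F_k = F_{N+2} - 1 (which follows from F_{k+2} - F_{k+1} = F_k). Then
sum_{k=19}^{55} F_k = (F_{57} - 1) - (F_{20} - 1) = F_{57} - F_{20}.
Computing: F_{57} = 365435296162, F_{20} = 6765, so
Sum = 365435296162 - 6765 = 365435289397.

365435289397


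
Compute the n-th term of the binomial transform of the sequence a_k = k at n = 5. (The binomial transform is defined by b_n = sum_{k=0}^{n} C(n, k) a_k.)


With a_k = k, b_n = sum_{k=0}^{n} C(n, k) k. Using k * C(n, k) = n * C(n-1, k-1) gives b_n = n * sum_{k>=1} C(n-1, k-1) = n * 2^(n-1).
For n = 5: 5 * 2^4 = 5 * 16 = 80.

80


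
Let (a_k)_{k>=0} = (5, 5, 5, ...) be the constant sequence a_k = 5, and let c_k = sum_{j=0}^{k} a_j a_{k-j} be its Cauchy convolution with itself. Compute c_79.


Since a_j = 5 for all j >= 0, the convolution sum becomes
c_k = sum_{j=0}^{k} 5 * 5 = 25 * (k + 1).
Equivalently, the generating function of (a_k) is 5/(1 - x) and its square is 25/(1 - x)^2 = sum_{k>=0} 25(k + 1) x^k.
For k = 79: 25 * 80 = 2000.

2000


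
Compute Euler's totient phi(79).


phi(n) counts integers in [1, n] coprime to n. Using the multiplicative formula phi(n) = n * prod_{p | n} (1 - 1/p):
79 = 79, so
phi(79) = 79 * (1 - 1/79) = 78.

78


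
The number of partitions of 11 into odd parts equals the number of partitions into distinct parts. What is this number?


Computing partitions of 11 into odd parts (1, 3, 5, ...):
Using the generating function prod_{k>=0} 1/(1-x^(2k+1)),
the count is 12

12


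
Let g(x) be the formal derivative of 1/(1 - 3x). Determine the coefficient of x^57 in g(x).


Differentiate termwise: d/dx sum_{k>=0} 3^k x^k = sum_{k>=1} k 3^k x^(k-1) = sum_{j>=0} (j+1) 3^(j+1) x^j.
Equivalently, d/dx [1/(1 - 3x)] = 3/(1 - 3x)^2.
For j = 57: 58 * 3^58 = 58 * 4710128697246244834921603689 = 273187464440282200425453013962.

273187464440282200425453013962


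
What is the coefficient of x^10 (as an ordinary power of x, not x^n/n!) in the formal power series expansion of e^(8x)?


The exponential series is e^y = sum_{k>=0} y^k / k!. Substituting y = 8x gives
e^(8x) = sum_{k>=0} 8^k x^k / k!.
So the coefficient of x^n is a^n/n! with a = 8, n = 10:
8^10 / 10! = 1073741824/3628800 = 4194304/14175

4194304/14175


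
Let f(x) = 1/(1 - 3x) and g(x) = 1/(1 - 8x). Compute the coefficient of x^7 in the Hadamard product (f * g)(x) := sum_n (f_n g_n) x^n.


f has coefficients f_k = 3^k and g has coefficients g_k = 8^k, so the Hadamard product has coefficient (f*g)_k = 3^k * 8^k = 24^k.
For k = 7: 24^7 = 4586471424.

4586471424


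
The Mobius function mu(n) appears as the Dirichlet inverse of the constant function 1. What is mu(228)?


228 has a squared prime factor, so mu(228) = 0.
Factorization reveals a repeated prime.

0


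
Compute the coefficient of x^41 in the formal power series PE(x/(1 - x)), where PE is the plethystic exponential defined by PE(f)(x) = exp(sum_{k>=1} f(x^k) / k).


For f(x) = x/(1 - x) we have
sum_{k>=1} f(x^k) / k = sum_{k>=1} (1/k) * x^k / (1 - x^k) = sum_{k, m >= 1} x^(k m) / k,
which after exponentiating simplifies to
PE(x/(1 - x)) = prod_{k>=1} 1 / (1 - x^k).
This is the generating function for the partition function p(n), so the coefficient of x^41 is p(41).
Computing p(41) by dynamic programming over parts 1, 2, ..., 41: p(41) = 44583.

44583


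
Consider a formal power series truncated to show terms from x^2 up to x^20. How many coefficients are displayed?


From x^2 to x^20 inclusive, the count is 20 - 2 + 1 = 19.

19


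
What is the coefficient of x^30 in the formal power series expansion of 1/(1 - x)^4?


The negative binomial / multiset identity is
1/(1 - x)^r = sum_{k>=0} C(k + r - 1, r - 1) x^k.
Here r = 4 and k = 30, so the coefficient is
C(30 + 3, 3) = C(33, 3)
= 5456

5456


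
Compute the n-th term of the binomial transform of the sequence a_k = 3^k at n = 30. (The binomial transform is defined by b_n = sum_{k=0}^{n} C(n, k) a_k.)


With a_k = 3^k, b_n = sum_{k=0}^{n} C(n, k) 3^k = (1 + 3)^n by the binomial theorem.
For n = 30: (1 + 3)^30 = 4^30 = 1152921504606846976.

1152921504606846976


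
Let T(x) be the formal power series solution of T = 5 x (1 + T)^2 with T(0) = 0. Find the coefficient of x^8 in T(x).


Apply the Lagrange inversion formula: if T = 5 x * phi(T) with phi(t) = (1 + t)^2, then [x^n] T = 5^n * (1/n) [t^(n-1)] phi(t)^n = 5^n * (1/n) [t^(n-1)] (1 + t)^(2n) = 5^n * (1/n) C(2n, n-1).
Using the identity C(2n, n-1) = C(2n, n) * n / (n+1), the unscaled factor equals C(2n, n) / (n+1) = C_n, the n-th Catalan number.
For n = 8: C_8 = C(16, 8) / 9 = 12870/9 = 1430.
With the 5^8 = 390625 factor, the coefficient is 390625 * 1430 = 558593750.

558593750


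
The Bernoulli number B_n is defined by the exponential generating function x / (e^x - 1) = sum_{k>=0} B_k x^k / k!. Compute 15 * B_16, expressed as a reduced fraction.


Bernoulli numbers can also be computed recursively via B_0 = 1 and sum_{j=0}^{m} C(m+1, j) B_j = 0 for m >= 1. Odd-index Bernoulli numbers vanish for k >= 3.
Computing B_16 = -3617/510, so 15 * B_16 = 15 * -3617/510 = -3617/34.

-3617/34


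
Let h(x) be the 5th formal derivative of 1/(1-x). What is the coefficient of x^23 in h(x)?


Differentiating 5 times: d^5/dx^5 [1/(1-x)] = 5!/(1-x)^6.
The expansion 1/(1-x)^6 = sum_{k>=0} C(k+5, 5) x^k, so the coefficient of x^n in 5!/(1-x)^6 is 5! * C(n+5, 5).
For n = 23: 120 * C(28, 5) = 120 * 98280 = 11793600

11793600


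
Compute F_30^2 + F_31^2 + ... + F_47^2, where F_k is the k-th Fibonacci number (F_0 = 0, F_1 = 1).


There is a standard identity sum_{k=0}^{N} F_k^2 = F_N * F_{N+1} (proved inductively from the telescoping relation F_k^2 = F_k F_{k+1} - F_{k-1} F_k). Then
sum_{k=30}^{47} F_k^2 = F_47 F_48 - F_29 F_30.
Computing: F_47 = 2971215073, F_48 = 4807526976, F_29 = 514229, F_30 = 832040.
Sum = 2971215073 * 4807526976 - 514229 * 832040 = 14284196187086212088.

14284196187086212088


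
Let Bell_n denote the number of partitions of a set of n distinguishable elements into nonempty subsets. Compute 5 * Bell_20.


Bell_20 can be computed from the Bell triangle or from Dobinski's identity Bell_n = (1/e) * sum_{k>=0} k^n / k!.
Computing Bell_20 = 51724158235372.
Then 5 * 51724158235372 = 258620791176860.

258620791176860


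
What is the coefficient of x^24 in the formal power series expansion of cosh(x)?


The Maclaurin series is cosh(t) = sum_{m>=0} t^(2m) / (2m)!, so substituting t = x, only even powers of x are nonzero, with coefficient of x^(2m) equal to 1 / (2m)!.
For x^24 the coefficient is 1/24! = 1/620448401733239439360000 = 1/620448401733239439360000.

1/620448401733239439360000


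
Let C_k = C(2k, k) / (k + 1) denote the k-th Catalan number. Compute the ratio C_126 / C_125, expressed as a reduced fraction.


Using C_k = (2k)! / (k! (k+1)!), the ratio C_{k+1}/C_k simplifies to
C_{k+1}/C_k = [(2k+2)! / ((k+1)! (k+2)!)] * [k! (k+1)! / (2k)!]
 = (2k+2)(2k+1) / ((k+1)(k+2)) = 2(2k+1) / (k+2).
For k = 125: 2(2*125 + 1) / (125 + 2) = 502/127 = 502/127.

502/127


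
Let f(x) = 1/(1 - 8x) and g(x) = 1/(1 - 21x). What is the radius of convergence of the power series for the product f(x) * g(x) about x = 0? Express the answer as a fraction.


The radius of 1/(1 - 8x) is 1/8 (nearest singularity at x = 1/8), and the radius of 1/(1 - 21x) is 1/21.
The product f(x)*g(x) = 1/((1 - 8x)(1 - 21x)) has singularities at both 1/8 and 1/21, so its radius of convergence is the distance to the nearest one:
min(1/8, 1/21) = 1/21.

1/21


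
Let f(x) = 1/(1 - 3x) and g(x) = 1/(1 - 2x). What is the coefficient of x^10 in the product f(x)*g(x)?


The coefficient of x^n in f*g is the Cauchy product: sum_{k=0}^{n} a^k * b^(n-k).
With a=3, b=2, n=10:
sum_{k=0}^{10} 3^k * 2^(10-k)
= 175099

175099


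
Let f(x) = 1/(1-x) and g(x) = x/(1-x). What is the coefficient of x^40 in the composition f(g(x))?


First simplify the composition: f(g(x)) = 1/(1 - x/(1-x)) = (1-x)/((1-x) - x) = (1-x)/(1-2x).
Now extract the coefficient. Write (1-x)/(1-2x) = 1/(1-2x) - x/(1-2x).
The coefficient of x^n in 1/(1-2x) is 2^n, and in x/(1-2x) is 2^(n-1) (for n >= 1).
So the coefficient of x^40 is 2^40 - 2^39 = 1099511627776 - 549755813888 = 549755813888.

549755813888


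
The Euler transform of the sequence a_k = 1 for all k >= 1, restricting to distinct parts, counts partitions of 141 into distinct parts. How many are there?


Partitions of 141 into distinct parts can be computed via generating function.
Product (1+x)(1+x^2)(1+x^3)...
The coefficient of x^141 = 10327156

10327156


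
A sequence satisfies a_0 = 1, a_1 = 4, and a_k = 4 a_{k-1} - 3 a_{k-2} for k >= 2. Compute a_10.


The characteristic equation is t^2 - 4 t + 3 = 0, with roots r_1 = 3 and r_2 = 1 (so c_1 = r_1 + r_2, c_2 = -r_1 r_2 as required).
One can use the closed form a_n = A r_1^n + B r_2^n, but direct iteration is more reliable:
a_0 = 1, a_1 = 4, a_2 = 13, a_3 = 40, a_4 = 121, a_5 = 364, a_6 = 1093, a_7 = 3280, a_8 = 9841, a_9 = 29524, a_10 = 88573.
So a_10 = 88573.

88573


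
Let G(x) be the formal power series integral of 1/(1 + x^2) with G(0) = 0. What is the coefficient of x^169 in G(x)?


1/(1 + x^2) = sum_{j>=0} (-1)^j x^(2j). Integrating termwise with G(0) = 0:
G(x) = sum_{j>=0} (-1)^j x^(2j+1) / (2j+1) = arctan(x).
Only odd powers are nonzero. For x^169 write 169 = 2*84 + 1, giving
(-1)^84 / 169 = 1/169 = 1/169.

1/169


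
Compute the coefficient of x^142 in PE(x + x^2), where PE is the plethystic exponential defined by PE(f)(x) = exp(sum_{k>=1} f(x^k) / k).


With f(x) = x + x^2, the exponent is sum_{k>=1} (x^k + x^(2k)) / k = -ln(1 - x) - ln(1 - x^2). Exponentiating:
PE(x + x^2) = 1 / ((1 - x)(1 - x^2)).
This is the generating function for partitions of n into parts of size 1 or 2. The number of 2's can be any j in 0..71, and the rest are 1's, so
[x^142] = floor(142/2) + 1 = 72.

72


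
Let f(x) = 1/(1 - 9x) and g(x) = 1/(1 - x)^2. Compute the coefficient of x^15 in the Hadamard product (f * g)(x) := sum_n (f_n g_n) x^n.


f has coefficients f_k = 9^k. For g = 1/(1 - x)^2 the coefficient is g_k = C(k + 1, 1) = k + 1. The Hadamard coefficient is (f * g)_k = 9^k * (k + 1).
For k = 15: 9^15 * 16 = 205891132094649 * 16 = 3294258113514384.

3294258113514384


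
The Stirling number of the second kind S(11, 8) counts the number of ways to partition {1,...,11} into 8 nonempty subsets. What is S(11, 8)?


Using the explicit formula S(n,k) = (1/k!) sum_{j=0}^{k} (-1)^(k-j) C(k,j) j^n:
S(11, 8) = 11880
Equivalently, S(n,k) is n! times the coefficient of x^n in the EGF (e^x - 1)^k / k!.

11880


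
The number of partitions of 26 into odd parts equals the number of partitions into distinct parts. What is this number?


Computing partitions of 26 into odd parts (1, 3, 5, ...):
Using the generating function prod_{k>=0} 1/(1-x^(2k+1)),
the count is 165

165


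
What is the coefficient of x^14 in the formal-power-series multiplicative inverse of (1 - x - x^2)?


Let the inverse be f(x) = sum_{k>=0} a_k x^k. From f(x) * (1 - x - x^2) = 1 and matching coefficients:
 x^0: a_0 = 1.
 x^1: a_1 - a_0 = 0, so a_1 = 1.
 x^k (k >= 2): a_k - a_{k-1} - a_{k-2} = 0, i.e. a_k = a_{k-1} + a_{k-2}.
This is the Fibonacci-type recurrence shifted so that a_0 = a_1 = 1.
Iterating: a_0=1, a_1=1, a_2=2, a_3=3, a_4=5, a_5=8, a_6=13, a_7=21, a_8=34, a_9=55, ...
a_14 = 610.

610


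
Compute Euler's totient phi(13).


phi(n) counts integers in [1, n] coprime to n. Using the multiplicative formula phi(n) = n * prod_{p | n} (1 - 1/p):
13 = 13, so
phi(13) = 13 * (1 - 1/13) = 12.

12


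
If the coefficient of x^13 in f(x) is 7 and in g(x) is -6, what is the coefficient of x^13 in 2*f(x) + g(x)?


Scalar multiplication scales coefficients: 2 * 7 = 14.
Then add the g coefficient: 14 + -6
= 8

8


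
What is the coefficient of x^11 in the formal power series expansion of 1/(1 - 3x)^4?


The general identity 1/(1 - c x)^r = sum_{k>=0} c^k C(k + r - 1, r - 1) x^k follows by substituting y = c x into 1/(1 - y)^r = sum_{k>=0} C(k + r - 1, r - 1) y^k.
For c = 3, r = 4, k = 11:
3^11 * C(14, 3) = 177147 * 364 = 64481508.

64481508


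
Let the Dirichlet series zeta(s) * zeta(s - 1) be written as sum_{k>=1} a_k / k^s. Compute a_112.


Convolution gives a_k = sum_{d | k} d * 1 = sum_{d | k} d = sigma(k), the sum of positive divisors of k.
For k = 112, the divisors are 1, 2, 4, 7, 8, 14, 16, 28, 56, 112, so
sigma(112) = 1 + 2 + 4 + 7 + 8 + 14 + 16 + 28 + 56 + 112 = 248.

248


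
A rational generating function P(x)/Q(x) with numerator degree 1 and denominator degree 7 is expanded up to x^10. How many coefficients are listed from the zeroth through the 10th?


Expanding up to x^10 gives the coefficients for x^0, x^1, ..., x^10.
That is 10 + 1 = 11 coefficients in total.

11


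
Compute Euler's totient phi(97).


phi(n) counts integers in [1, n] coprime to n. Using the multiplicative formula phi(n) = n * prod_{p | n} (1 - 1/p):
97 = 97, so
phi(97) = 97 * (1 - 1/97) = 96.

96


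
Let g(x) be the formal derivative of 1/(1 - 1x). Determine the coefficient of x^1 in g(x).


Differentiate termwise: d/dx sum_{k>=0} 1^k x^k = sum_{k>=1} k 1^k x^(k-1) = sum_{j>=0} (j+1) 1^(j+1) x^j.
Equivalently, d/dx [1/(1 - 1x)] = 1/(1 - 1x)^2.
For j = 1: 2 * 1^2 = 2 * 1 = 2.

2


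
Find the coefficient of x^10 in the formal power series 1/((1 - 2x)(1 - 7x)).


By partial fractions or Cauchy convolution:
The coefficient equals sum_{k=0}^{10} 2^k * 7^(10-k).
= 395464939

395464939


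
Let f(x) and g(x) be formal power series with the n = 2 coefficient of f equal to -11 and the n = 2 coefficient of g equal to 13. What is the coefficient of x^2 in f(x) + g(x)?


Addition of formal power series is termwise.
The coefficient of x^2 in f + g = -11 + 13
= 2

2


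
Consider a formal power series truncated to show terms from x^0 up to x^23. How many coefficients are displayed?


From x^0 to x^23 inclusive, the count is 23 - 0 + 1 = 24.

24


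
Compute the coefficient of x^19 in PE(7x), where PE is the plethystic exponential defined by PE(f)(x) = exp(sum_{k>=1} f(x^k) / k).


With f(x) = 7x, the exponent is sum_{k>=1} 7 x^k / k = 7 * (-ln(1 - x)). Exponentiating:
PE(7x) = exp(-7 ln(1 - x)) = 1/(1 - x)^7.
By the negative binomial expansion, [x^n] 1/(1 - x)^7 = C(n + 6, 6).
For n = 19: C(25, 6) = 177100.

177100


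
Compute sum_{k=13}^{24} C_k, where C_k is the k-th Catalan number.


C_13 through C_24: 742900, 2674440, 9694845, 35357670, 129644790, 477638700, 1767263190, 6564120420, 24466267020, 91482563640, 343059613650, 1289904147324
Sum = 742900 + 2674440 + 9694845 + 35357670 + 129644790 + 477638700 + 1767263190 + 6564120420 + 24466267020 + 91482563640 + 343059613650 + 1289904147324
= 1757899728589

1757899728589
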